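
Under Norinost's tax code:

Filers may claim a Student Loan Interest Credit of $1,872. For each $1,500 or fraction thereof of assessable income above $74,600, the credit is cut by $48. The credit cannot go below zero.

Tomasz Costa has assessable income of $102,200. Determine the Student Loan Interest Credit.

$960

Student Loan Interest Credit: income exceeds $74,600 by $27,600, which is 19 full-or-partial $1,500 increments; reduction = 19 × $48 = $912, leaving $960.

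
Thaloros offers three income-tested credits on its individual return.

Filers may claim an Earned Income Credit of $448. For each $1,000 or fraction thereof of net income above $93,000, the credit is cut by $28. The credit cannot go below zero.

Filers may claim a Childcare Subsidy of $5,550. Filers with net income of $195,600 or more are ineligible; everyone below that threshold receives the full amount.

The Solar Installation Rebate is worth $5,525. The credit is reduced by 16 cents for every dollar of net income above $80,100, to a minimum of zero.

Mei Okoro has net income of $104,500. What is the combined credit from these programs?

$7,283

Earned Income Credit: income exceeds $93,000 by $11,500, which is 12 full-or-partial $1,000 increments; reduction = 12 × $28 = $336, leaving $112.
Childcare Subsidy: $104,500 is below the $195,600 cutoff, so the full $5,550 applies.
Solar Installation Rebate: 16% of the $24,400 excess over $80,100 is $3,904; credit = $5,525 − $3,904 = $1,621.
Total: $112 + $5,550 + $1,621 = $7,283.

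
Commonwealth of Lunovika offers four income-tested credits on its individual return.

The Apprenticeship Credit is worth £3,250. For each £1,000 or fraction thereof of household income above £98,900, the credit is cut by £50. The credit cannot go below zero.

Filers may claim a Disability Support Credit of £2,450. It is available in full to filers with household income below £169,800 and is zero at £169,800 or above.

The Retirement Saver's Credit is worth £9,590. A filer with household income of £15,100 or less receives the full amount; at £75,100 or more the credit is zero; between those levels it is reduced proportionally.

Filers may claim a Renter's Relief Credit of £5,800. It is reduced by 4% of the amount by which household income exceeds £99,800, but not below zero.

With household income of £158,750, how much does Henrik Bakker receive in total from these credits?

Apprenticeship Credit: income exceeds £98,900 by £59,850, which is 60 full-or-partial £1,000 increments; reduction = 60 × £50 = £3,000, leaving £250.
Disability Support Credit: £158,750 is below the £169,800 cutoff, so the full £2,450 applies.
Retirement Saver's Credit: £158,750 is at or above £75,100, so the credit is £0.
Renter's Relief Credit: 4% of the £58,950 excess over £99,800 is £2,358; credit = £5,800 − £2,358 = £3,442.
Total: £250 + £2,450 + £0 + £3,442 = £6,142.

£6,142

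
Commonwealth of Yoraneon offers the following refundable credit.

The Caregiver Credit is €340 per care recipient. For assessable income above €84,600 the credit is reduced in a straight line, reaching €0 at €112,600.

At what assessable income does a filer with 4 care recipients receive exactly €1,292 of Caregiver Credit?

Full credit = 4 × €340 = €1,360.
€1,292 is 1,292/1,360 of the full €1,360, so 68/1,360 of the €28,000 range has been used: income = €84,600 + €28,000 × 68/1,360 = €86,000.

€86,000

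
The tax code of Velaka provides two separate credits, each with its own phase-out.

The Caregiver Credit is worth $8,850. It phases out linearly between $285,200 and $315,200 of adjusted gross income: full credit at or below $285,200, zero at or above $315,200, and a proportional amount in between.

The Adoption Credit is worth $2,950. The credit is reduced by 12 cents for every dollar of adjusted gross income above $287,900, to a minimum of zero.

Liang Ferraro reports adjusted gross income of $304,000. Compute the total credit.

Caregiver Credit: $304,000 is $18,800 into a $30,000 phase-out range, leaving 11,200/30,000 of the credit: $8,850 × 11,200/30,000 = $3,304.
Adoption Credit: 12% of the $16,100 excess over $287,900 is $1,932; credit = $2,950 − $1,932 = $1,018.
Total: $3,304 + $1,018 = $4,322.

$4,322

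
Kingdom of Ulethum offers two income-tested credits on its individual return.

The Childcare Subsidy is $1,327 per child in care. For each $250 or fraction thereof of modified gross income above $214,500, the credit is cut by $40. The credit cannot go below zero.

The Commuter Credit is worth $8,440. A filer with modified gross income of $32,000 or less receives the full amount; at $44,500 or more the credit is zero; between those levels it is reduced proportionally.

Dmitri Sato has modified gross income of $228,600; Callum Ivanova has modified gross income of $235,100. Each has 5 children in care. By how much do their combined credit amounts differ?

$1,040

Dmitri ($228,600): Childcare Subsidy: base = 5 × $1,327 = $6,635. income exceeds $214,500 by $14,100, which is 57 full-or-partial $250 increments; reduction = 57 × $40 = $2,280, leaving $4,355. Commuter Credit: $228,600 is at or above $44,500, so the credit is $0. total $4,355 + $0 = $4,355
Callum ($235,100): Childcare Subsidy: base = 5 × $1,327 = $6,635. income exceeds $214,500 by $20,600, which is 83 full-or-partial $250 increments; reduction = 83 × $40 = $3,320, leaving $3,315. Commuter Credit: $235,100 is at or above $44,500, so the credit is $0. total $3,315 + $0 = $3,315
Difference: |$4,355 − $3,315| = $1,040.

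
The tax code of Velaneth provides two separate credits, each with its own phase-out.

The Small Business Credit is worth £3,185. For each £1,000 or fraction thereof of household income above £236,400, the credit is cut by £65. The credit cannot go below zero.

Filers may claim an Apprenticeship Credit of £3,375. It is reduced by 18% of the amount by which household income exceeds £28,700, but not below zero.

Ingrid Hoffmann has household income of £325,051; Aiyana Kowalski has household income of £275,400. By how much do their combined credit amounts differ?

Ingrid (£325,051): Small Business Credit: income exceeds £236,400 by £88,651 → 89 increments × £65 = £5,785 ≥ base, so the credit is £0. Apprenticeship Credit: 18% of the £296,351 excess over £28,700 is £53,343.18 ≥ base, so the credit is £0. total £0 + £0 = £0
Aiyana (£275,400): Small Business Credit: income exceeds £236,400 by £39,000, which is 39 full-or-partial £1,000 increments; reduction = 39 × £65 = £2,535, leaving £650. Apprenticeship Credit: 18% of the £246,700 excess over £28,700 is £44,406 ≥ base, so the credit is £0. total £650 + £0 = £650
Difference: |£0 − £650| = £650.

£650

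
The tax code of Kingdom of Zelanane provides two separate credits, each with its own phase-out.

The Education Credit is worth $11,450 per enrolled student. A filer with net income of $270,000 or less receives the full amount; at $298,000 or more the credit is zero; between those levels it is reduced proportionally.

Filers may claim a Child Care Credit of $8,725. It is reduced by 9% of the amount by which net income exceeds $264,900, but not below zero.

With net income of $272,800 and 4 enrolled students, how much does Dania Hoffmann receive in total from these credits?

Education Credit: base = 4 × $11,450 = $45,800. $272,800 is $2,800 into a $28,000 phase-out range, leaving 25,200/28,000 of the credit: $45,800 × 25,200/28,000 = $41,220.
Child Care Credit: 9% of the $7,900 excess over $264,900 is $711; credit = $8,725 − $711 = $8,014.
Total: $41,220 + $8,014 = $49,234.

$49,234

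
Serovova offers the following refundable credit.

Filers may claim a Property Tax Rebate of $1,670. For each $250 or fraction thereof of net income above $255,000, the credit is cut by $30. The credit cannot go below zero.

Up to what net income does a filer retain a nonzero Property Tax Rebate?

After 55 increments the reduction is 55 × $30 = $1,650, leaving $20; one more increment wipes it out. Increment 55 ends at excess 55 × $250 = $13,750, so the highest qualifying income is $255,000 + $13,750 = $268,750.

$268,750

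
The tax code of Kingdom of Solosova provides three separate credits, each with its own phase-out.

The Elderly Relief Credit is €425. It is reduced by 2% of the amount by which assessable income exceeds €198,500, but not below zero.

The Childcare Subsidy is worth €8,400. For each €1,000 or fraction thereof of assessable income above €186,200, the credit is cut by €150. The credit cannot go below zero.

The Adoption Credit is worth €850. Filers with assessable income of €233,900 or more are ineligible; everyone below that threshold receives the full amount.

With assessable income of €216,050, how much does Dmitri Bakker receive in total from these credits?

Elderly Relief Credit: 2% of the €17,550 excess over €198,500 is €351; credit = €425 − €351 = €74.
Childcare Subsidy: income exceeds €186,200 by €29,850, which is 30 full-or-partial €1,000 increments; reduction = 30 × €150 = €4,500, leaving €3,900.
Adoption Credit: €216,050 is below the €233,900 cutoff, so the full €850 applies.
Total: €74 + €3,900 + €850 = €4,824.

€4,824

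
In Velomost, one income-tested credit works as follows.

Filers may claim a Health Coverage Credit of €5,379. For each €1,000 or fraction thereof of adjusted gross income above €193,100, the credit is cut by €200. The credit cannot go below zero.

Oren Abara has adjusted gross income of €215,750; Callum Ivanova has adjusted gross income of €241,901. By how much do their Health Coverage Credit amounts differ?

Oren (€215,750): Health Coverage Credit: income exceeds €193,100 by €22,650, which is 23 full-or-partial €1,000 increments; reduction = 23 × €200 = €4,600, leaving €779.
Callum (€241,901): Health Coverage Credit: income exceeds €193,100 by €48,801 → 49 increments × €200 = €9,800 ≥ base, so the credit is €0.
Difference: |€779 − €0| = €779.

€779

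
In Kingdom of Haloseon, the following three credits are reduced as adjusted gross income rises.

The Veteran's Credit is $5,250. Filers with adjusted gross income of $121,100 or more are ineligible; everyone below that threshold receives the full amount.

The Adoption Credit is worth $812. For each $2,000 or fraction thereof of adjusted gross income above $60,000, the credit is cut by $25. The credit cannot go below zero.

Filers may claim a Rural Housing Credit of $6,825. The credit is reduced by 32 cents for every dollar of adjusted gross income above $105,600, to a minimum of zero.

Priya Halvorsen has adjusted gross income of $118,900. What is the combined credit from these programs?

$7,881

Veteran's Credit: $118,900 is below the $121,100 cutoff, so the full $5,250 applies.
Adoption Credit: income exceeds $60,000 by $58,900, which is 30 full-or-partial $2,000 increments; reduction = 30 × $25 = $750, leaving $62.
Rural Housing Credit: 32% of the $13,300 excess over $105,600 is $4,256; credit = $6,825 − $4,256 = $2,569.
Total: $5,250 + $62 + $2,569 = $7,881.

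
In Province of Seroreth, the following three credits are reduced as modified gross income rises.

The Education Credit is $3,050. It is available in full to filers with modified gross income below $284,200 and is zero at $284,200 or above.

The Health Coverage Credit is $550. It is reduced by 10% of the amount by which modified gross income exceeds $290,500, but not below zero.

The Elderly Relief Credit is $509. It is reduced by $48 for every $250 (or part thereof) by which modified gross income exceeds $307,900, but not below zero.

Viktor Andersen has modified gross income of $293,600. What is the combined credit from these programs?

$749

Education Credit: $293,600 meets or exceeds the $284,200 cutoff, so the credit is $0.
Health Coverage Credit: 10% of the $3,100 excess over $290,500 is $310; credit = $550 − $310 = $240.
Elderly Relief Credit: $293,600 is at or below the $307,900 threshold, so the full $509 applies.
Total: $0 + $240 + $509 = $749.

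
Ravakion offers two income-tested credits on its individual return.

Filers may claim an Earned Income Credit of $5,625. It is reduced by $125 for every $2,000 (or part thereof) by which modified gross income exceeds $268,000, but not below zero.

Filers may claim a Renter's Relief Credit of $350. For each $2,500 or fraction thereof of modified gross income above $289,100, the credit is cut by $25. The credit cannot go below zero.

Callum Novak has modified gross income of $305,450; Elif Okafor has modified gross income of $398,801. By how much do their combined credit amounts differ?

$3,425

Callum ($305,450): Earned Income Credit: income exceeds $268,000 by $37,450, which is 19 full-or-partial $2,000 increments; reduction = 19 × $125 = $2,375, leaving $3,250. Renter's Relief Credit: income exceeds $289,100 by $16,350, which is 7 full-or-partial $2,500 increments; reduction = 7 × $25 = $175, leaving $175. total $3,250 + $175 = $3,425
Elif ($398,801): Earned Income Credit: income exceeds $268,000 by $130,801 → 66 increments × $125 = $8,250 ≥ base, so the credit is $0. Renter's Relief Credit: income exceeds $289,100 by $109,701 → 44 increments × $25 = $1,100 ≥ base, so the credit is $0. total $0 + $0 = $0
Difference: |$3,425 − $0| = $3,425.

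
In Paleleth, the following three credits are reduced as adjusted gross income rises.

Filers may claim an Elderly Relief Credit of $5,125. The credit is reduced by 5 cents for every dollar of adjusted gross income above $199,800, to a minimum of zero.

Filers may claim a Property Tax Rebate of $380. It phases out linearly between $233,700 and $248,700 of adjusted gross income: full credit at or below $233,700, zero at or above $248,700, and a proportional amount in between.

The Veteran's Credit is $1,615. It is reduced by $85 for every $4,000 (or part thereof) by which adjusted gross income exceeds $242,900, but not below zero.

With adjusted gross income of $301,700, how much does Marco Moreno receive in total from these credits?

$370

Elderly Relief Credit: 5% of the $101,900 excess over $199,800 is $5,095; credit = $5,125 − $5,095 = $30.
Property Tax Rebate: $301,700 is at or above $248,700, so the credit is $0.
Veteran's Credit: income exceeds $242,900 by $58,800, which is 15 full-or-partial $4,000 increments; reduction = 15 × $85 = $1,275, leaving $340.
Total: $30 + $0 + $340 = $370.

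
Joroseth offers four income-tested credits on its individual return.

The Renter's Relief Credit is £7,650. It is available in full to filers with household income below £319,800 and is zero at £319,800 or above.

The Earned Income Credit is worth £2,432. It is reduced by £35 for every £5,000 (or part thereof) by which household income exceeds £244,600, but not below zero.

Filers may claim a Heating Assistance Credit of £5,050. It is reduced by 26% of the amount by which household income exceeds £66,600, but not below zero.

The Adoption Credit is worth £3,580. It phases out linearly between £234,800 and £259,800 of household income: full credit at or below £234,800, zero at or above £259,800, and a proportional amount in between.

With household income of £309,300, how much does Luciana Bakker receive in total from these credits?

Renter's Relief Credit: £309,300 is below the £319,800 cutoff, so the full £7,650 applies.
Earned Income Credit: income exceeds £244,600 by £64,700, which is 13 full-or-partial £5,000 increments; reduction = 13 × £35 = £455, leaving £1,977.
Heating Assistance Credit: 26% of the £242,700 excess over £66,600 is £63,102 ≥ base, so the credit is £0.
Adoption Credit: £309,300 is at or above £259,800, so the credit is £0.
Total: £7,650 + £1,977 + £0 + £0 = £9,627.

£9,627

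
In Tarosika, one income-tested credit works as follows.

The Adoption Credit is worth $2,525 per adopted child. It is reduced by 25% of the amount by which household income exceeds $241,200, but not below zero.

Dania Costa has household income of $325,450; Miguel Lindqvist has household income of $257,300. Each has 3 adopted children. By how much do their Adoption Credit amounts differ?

Dania ($325,450): Adoption Credit: base = 3 × $2,525 = $7,575. 25% of the $84,250 excess over $241,200 is $21,062.50 ≥ base, so the credit is $0.
Miguel ($257,300): Adoption Credit: base = 3 × $2,525 = $7,575. 25% of the $16,100 excess over $241,200 is $4,025; credit = $7,575 − $4,025 = $3,550.
Difference: |$0 − $3,550| = $3,550.

$3,550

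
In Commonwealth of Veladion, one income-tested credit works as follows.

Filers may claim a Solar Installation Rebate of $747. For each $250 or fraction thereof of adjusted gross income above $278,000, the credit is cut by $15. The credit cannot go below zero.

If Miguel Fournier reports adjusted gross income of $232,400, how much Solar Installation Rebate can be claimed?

$747

Solar Installation Rebate: $232,400 is at or below the $278,000 threshold, so the full $747 applies.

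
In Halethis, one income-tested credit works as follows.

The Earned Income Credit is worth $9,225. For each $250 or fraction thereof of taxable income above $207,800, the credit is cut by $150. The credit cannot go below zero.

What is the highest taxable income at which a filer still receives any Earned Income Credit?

$223,050

After 61 increments the reduction is 61 × $150 = $9,150, leaving $75; one more increment wipes it out. Increment 61 ends at excess 61 × $250 = $15,250, so the highest qualifying income is $207,800 + $15,250 = $223,050.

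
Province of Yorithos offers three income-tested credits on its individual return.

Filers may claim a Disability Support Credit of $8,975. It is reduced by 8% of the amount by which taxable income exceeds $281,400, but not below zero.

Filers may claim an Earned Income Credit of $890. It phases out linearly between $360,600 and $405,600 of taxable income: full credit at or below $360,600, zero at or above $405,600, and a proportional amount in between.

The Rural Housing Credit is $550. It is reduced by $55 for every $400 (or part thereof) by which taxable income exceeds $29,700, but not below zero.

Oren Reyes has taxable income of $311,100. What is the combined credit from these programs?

$7,489

Disability Support Credit: 8% of the $29,700 excess over $281,400 is $2,376; credit = $8,975 − $2,376 = $6,599.
Earned Income Credit: $311,100 is at or below the $360,600 threshold, so the full $890 applies.
Rural Housing Credit: income exceeds $29,700 by $281,400 → 704 increments × $55 = $38,720 ≥ base, so the credit is $0.
Total: $6,599 + $890 + $0 = $7,489.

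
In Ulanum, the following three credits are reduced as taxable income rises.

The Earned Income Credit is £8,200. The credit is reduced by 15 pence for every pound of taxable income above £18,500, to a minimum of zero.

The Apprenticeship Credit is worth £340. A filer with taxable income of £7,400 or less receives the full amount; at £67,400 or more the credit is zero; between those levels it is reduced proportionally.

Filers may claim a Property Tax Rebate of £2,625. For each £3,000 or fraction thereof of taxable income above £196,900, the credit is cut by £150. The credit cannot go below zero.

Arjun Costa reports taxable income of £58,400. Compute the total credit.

£4,891

Earned Income Credit: 15% of the £39,900 excess over £18,500 is £5,985; credit = £8,200 − £5,985 = £2,215.
Apprenticeship Credit: £58,400 is £51,000 into a £60,000 phase-out range, leaving 9,000/60,000 of the credit: £340 × 9,000/60,000 = £51.
Property Tax Rebate: £58,400 is at or below the £196,900 threshold, so the full £2,625 applies.
Total: £2,215 + £51 + £2,625 = £4,891.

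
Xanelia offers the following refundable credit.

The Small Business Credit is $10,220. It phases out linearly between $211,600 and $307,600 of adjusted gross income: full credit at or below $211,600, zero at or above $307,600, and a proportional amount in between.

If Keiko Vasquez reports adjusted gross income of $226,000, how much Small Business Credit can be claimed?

$8,687

Small Business Credit: $226,000 is $14,400 into a $96,000 phase-out range, leaving 81,600/96,000 of the credit: $10,220 × 81,600/96,000 = $8,687.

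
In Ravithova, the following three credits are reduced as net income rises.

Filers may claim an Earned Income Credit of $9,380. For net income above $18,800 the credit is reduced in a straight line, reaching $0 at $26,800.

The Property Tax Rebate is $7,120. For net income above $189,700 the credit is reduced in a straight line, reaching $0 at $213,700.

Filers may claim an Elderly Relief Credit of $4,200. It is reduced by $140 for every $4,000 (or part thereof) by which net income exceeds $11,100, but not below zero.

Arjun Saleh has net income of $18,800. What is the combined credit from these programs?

Earned Income Credit: $18,800 is at or below the $18,800 threshold, so the full $9,380 applies.
Property Tax Rebate: $18,800 is at or below the $189,700 threshold, so the full $7,120 applies.
Elderly Relief Credit: income exceeds $11,100 by $7,700, which is 2 full-or-partial $4,000 increments; reduction = 2 × $140 = $280, leaving $3,920.
Total: $9,380 + $7,120 + $3,920 = $20,420.

$20,420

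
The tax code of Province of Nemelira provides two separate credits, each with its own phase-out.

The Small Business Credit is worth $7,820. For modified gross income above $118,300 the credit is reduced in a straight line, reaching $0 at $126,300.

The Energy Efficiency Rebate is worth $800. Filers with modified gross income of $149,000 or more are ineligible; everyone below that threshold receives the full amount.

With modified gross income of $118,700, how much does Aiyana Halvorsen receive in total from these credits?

$8,229

Small Business Credit: $118,700 is $400 into a $8,000 phase-out range, leaving 7,600/8,000 of the credit: $7,820 × 7,600/8,000 = $7,429.
Energy Efficiency Rebate: $118,700 is below the $149,000 cutoff, so the full $800 applies.
Total: $7,429 + $800 = $8,229.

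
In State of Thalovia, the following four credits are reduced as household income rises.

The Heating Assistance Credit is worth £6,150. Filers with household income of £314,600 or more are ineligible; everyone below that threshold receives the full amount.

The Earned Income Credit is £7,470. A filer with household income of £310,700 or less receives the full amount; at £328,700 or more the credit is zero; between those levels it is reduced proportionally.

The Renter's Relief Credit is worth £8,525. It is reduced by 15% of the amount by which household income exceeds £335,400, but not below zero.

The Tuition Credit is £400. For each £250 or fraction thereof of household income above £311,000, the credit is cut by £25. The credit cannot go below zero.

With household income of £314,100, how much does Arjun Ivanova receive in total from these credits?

£20,809

Heating Assistance Credit: £314,100 is below the £314,600 cutoff, so the full £6,150 applies.
Earned Income Credit: £314,100 is £3,400 into a £18,000 phase-out range, leaving 14,600/18,000 of the credit: £7,470 × 14,600/18,000 = £6,059.
Renter's Relief Credit: £314,100 is at or below the £335,400 threshold, so the full £8,525 applies.
Tuition Credit: income exceeds £311,000 by £3,100, which is 13 full-or-partial £250 increments; reduction = 13 × £25 = £325, leaving £75.
Total: £6,150 + £6,059 + £8,525 + £75 = £20,809.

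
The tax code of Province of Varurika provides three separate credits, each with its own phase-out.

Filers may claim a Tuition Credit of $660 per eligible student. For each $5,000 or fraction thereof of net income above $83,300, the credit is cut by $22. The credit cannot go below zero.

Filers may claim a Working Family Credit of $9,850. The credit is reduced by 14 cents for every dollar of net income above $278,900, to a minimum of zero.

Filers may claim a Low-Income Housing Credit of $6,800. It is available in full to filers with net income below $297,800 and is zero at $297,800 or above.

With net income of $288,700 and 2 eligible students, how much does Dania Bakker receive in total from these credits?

$15,674

Tuition Credit: base = 2 × $660 = $1,320. income exceeds $83,300 by $205,400, which is 42 full-or-partial $5,000 increments; reduction = 42 × $22 = $924, leaving $396.
Working Family Credit: 14% of the $9,800 excess over $278,900 is $1,372; credit = $9,850 − $1,372 = $8,478.
Low-Income Housing Credit: $288,700 is below the $297,800 cutoff, so the full $6,800 applies.
Total: $396 + $8,478 + $6,800 = $15,674.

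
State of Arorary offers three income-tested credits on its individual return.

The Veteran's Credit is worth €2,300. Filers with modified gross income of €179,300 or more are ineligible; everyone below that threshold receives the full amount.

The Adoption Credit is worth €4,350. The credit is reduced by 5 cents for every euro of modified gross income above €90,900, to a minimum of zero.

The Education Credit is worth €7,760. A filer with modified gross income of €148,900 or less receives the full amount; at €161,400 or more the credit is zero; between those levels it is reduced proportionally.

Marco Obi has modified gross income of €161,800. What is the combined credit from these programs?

€3,105

Veteran's Credit: €161,800 is below the €179,300 cutoff, so the full €2,300 applies.
Adoption Credit: 5% of the €70,900 excess over €90,900 is €3,545; credit = €4,350 − €3,545 = €805.
Education Credit: €161,800 is at or above €161,400, so the credit is €0.
Total: €2,300 + €805 + €0 = €3,105.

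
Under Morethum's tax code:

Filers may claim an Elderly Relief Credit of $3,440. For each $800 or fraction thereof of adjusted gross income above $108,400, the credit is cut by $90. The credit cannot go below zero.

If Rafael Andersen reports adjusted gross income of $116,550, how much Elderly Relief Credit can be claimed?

Elderly Relief Credit: income exceeds $108,400 by $8,150, which is 11 full-or-partial $800 increments; reduction = 11 × $90 = $990, leaving $2,450.

$2,450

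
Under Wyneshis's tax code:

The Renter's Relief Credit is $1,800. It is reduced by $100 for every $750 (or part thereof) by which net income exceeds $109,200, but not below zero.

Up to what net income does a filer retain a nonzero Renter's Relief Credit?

$121,950

After 17 increments the reduction is 17 × $100 = $1,700, leaving $100; one more increment wipes it out. Increment 17 ends at excess 17 × $750 = $12,750, so the highest qualifying income is $109,200 + $12,750 = $121,950.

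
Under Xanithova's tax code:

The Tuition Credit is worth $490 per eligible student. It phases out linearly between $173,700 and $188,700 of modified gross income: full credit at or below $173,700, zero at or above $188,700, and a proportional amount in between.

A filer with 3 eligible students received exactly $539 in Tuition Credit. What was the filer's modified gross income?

$183,200

Full credit = 3 × $490 = $1,470.
$539 is 539/1,470 of the full $1,470, so 931/1,470 of the $15,000 range has been used: income = $173,700 + $15,000 × 931/1,470 = $183,200.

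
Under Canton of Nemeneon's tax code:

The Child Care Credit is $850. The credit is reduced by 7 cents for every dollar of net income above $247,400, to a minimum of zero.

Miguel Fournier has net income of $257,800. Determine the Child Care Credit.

$122

Child Care Credit: 7% of the $10,400 excess over $247,400 is $728; credit = $850 − $728 = $122.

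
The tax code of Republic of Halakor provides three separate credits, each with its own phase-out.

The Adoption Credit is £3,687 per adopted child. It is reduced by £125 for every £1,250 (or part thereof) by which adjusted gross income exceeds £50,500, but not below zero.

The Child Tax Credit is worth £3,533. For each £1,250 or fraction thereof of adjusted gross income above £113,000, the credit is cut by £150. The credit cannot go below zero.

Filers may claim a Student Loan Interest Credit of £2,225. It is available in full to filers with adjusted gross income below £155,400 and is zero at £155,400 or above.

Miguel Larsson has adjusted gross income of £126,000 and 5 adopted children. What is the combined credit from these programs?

£14,918

Adoption Credit: base = 5 × £3,687 = £18,435. income exceeds £50,500 by £75,500, which is 61 full-or-partial £1,250 increments; reduction = 61 × £125 = £7,625, leaving £10,810.
Child Tax Credit: income exceeds £113,000 by £13,000, which is 11 full-or-partial £1,250 increments; reduction = 11 × £150 = £1,650, leaving £1,883.
Student Loan Interest Credit: £126,000 is below the £155,400 cutoff, so the full £2,225 applies.
Total: £10,810 + £1,883 + £2,225 = £14,918.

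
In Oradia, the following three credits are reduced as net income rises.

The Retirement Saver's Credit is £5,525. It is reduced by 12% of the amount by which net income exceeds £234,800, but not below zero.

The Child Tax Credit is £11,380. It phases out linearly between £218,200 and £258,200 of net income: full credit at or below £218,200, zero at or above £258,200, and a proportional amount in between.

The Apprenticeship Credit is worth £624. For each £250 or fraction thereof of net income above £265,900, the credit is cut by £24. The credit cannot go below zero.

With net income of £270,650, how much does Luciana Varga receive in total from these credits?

Retirement Saver's Credit: 12% of the £35,850 excess over £234,800 is £4,302; credit = £5,525 − £4,302 = £1,223.
Child Tax Credit: £270,650 is at or above £258,200, so the credit is £0.
Apprenticeship Credit: income exceeds £265,900 by £4,750, which is 19 full-or-partial £250 increments; reduction = 19 × £24 = £456, leaving £168.
Total: £1,223 + £0 + £168 = £1,391.

£1,391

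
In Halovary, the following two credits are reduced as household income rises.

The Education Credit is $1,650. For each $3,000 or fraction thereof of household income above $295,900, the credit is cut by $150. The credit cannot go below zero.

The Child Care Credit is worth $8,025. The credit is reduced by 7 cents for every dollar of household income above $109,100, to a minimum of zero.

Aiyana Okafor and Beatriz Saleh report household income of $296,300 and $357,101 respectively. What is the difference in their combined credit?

Aiyana ($296,300): Education Credit: income exceeds $295,900 by $400, which is 1 full-or-partial $3,000 increment; reduction = 1 × $150 = $150, leaving $1,500. Child Care Credit: 7% of the $187,200 excess over $109,100 is $13,104 ≥ base, so the credit is $0. total $1,500 + $0 = $1,500
Beatriz ($357,101): Education Credit: income exceeds $295,900 by $61,201 → 21 increments × $150 = $3,150 ≥ base, so the credit is $0. Child Care Credit: 7% of the $248,001 excess over $109,100 is $17,360.07 ≥ base, so the credit is $0. total $0 + $0 = $0
Difference: |$1,500 − $0| = $1,500.

$1,500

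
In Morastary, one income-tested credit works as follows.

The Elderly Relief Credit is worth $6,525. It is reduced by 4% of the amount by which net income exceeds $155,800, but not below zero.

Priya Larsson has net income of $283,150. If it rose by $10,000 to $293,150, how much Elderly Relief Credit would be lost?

$400

At $283,150 — 4% of the $127,350 excess over $155,800 is $5,094; credit = $6,525 − $5,094 = $1,431.
At $293,150 — 4% of the $137,350 excess over $155,800 is $5,494; credit = $6,525 − $5,494 = $1,031.
Lost: $1,431 − $1,031 = $400.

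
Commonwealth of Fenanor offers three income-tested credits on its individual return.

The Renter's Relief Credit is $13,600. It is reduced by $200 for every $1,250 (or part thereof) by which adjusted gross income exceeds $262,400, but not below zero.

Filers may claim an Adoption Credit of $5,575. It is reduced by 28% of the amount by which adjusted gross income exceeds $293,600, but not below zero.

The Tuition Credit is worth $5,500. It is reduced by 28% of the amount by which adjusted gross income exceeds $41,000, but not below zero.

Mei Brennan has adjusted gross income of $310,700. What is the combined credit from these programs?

Renter's Relief Credit: income exceeds $262,400 by $48,300, which is 39 full-or-partial $1,250 increments; reduction = 39 × $200 = $7,800, leaving $5,800.
Adoption Credit: 28% of the $17,100 excess over $293,600 is $4,788; credit = $5,575 − $4,788 = $787.
Tuition Credit: 28% of the $269,700 excess over $41,000 is $75,516 ≥ base, so the credit is $0.
Total: $5,800 + $787 + $0 = $6,587.

$6,587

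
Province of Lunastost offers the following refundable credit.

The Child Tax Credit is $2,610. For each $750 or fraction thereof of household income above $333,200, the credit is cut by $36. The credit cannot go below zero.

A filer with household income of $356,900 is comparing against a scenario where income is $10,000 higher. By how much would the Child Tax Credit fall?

At $356,900 — income exceeds $333,200 by $23,700, which is 32 full-or-partial $750 increments; reduction = 32 × $36 = $1,152, leaving $1,458.
At $366,900 — income exceeds $333,200 by $33,700, which is 45 full-or-partial $750 increments; reduction = 45 × $36 = $1,620, leaving $990.
Lost: $1,458 − $990 = $468.

$468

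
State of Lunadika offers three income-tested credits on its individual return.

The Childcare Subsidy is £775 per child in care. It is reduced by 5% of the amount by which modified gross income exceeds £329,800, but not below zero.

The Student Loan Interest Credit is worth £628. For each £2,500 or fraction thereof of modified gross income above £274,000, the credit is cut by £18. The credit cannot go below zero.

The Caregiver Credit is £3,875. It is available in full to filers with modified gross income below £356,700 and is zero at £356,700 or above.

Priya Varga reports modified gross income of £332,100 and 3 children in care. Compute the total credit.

£6,281

Childcare Subsidy: base = 3 × £775 = £2,325. 5% of the £2,300 excess over £329,800 is £115; credit = £2,325 − £115 = £2,210.
Student Loan Interest Credit: income exceeds £274,000 by £58,100, which is 24 full-or-partial £2,500 increments; reduction = 24 × £18 = £432, leaving £196.
Caregiver Credit: £332,100 is below the £356,700 cutoff, so the full £3,875 applies.
Total: £2,210 + £196 + £3,875 = £6,281.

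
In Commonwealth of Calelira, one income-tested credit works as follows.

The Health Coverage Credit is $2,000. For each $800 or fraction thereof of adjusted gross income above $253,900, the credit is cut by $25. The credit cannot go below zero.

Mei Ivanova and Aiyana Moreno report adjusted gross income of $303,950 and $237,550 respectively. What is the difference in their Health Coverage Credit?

$1,575

Mei ($303,950): Health Coverage Credit: income exceeds $253,900 by $50,050, which is 63 full-or-partial $800 increments; reduction = 63 × $25 = $1,575, leaving $425.
Aiyana ($237,550): Health Coverage Credit: $237,550 is at or below the $253,900 threshold, so the full $2,000 applies.
Difference: |$425 − $2,000| = $1,575.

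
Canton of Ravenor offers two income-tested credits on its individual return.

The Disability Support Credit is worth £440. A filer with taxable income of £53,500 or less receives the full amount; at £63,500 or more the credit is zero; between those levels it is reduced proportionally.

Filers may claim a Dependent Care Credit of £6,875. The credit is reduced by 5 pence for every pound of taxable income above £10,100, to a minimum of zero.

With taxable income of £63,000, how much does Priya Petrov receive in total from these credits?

£4,252

Disability Support Credit: £63,000 is £9,500 into a £10,000 phase-out range, leaving 500/10,000 of the credit: £440 × 500/10,000 = £22.
Dependent Care Credit: 5% of the £52,900 excess over £10,100 is £2,645; credit = £6,875 − £2,645 = £4,230.
Total: £22 + £4,230 = £4,252.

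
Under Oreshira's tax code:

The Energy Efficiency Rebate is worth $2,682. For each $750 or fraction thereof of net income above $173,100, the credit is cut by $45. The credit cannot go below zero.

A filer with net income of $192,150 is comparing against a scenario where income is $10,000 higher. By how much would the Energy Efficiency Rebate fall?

$585

At $192,150 — income exceeds $173,100 by $19,050, which is 26 full-or-partial $750 increments; reduction = 26 × $45 = $1,170, leaving $1,512.
At $202,150 — income exceeds $173,100 by $29,050, which is 39 full-or-partial $750 increments; reduction = 39 × $45 = $1,755, leaving $927.
Lost: $1,512 − $927 = $585.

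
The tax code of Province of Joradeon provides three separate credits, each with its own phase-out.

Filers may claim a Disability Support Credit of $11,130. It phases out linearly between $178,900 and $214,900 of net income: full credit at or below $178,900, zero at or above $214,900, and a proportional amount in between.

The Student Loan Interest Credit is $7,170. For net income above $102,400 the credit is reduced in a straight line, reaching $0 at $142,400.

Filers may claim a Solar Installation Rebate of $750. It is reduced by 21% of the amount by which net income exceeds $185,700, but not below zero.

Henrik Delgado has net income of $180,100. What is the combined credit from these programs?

Disability Support Credit: $180,100 is $1,200 into a $36,000 phase-out range, leaving 34,800/36,000 of the credit: $11,130 × 34,800/36,000 = $10,759.
Student Loan Interest Credit: $180,100 is at or above $142,400, so the credit is $0.
Solar Installation Rebate: $180,100 is at or below the $185,700 threshold, so the full $750 applies.
Total: $10,759 + $0 + $750 = $11,509.

$11,509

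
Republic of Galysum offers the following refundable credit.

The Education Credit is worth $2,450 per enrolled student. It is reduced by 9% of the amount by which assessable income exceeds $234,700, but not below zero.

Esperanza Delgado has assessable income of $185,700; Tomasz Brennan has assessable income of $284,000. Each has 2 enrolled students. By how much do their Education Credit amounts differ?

$4,437

Esperanza ($185,700): Education Credit: base = 2 × $2,450 = $4,900. $185,700 is at or below the $234,700 threshold, so the full $4,900 applies.
Tomasz ($284,000): Education Credit: base = 2 × $2,450 = $4,900. 9% of the $49,300 excess over $234,700 is $4,437; credit = $4,900 − $4,437 = $463.
Difference: |$4,900 − $463| = $4,437.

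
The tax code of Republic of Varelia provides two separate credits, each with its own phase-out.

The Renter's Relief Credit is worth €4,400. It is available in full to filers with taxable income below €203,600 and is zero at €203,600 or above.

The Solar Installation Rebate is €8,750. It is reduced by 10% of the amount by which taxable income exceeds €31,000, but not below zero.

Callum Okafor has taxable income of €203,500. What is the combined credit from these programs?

€4,400

Renter's Relief Credit: €203,500 is below the €203,600 cutoff, so the full €4,400 applies.
Solar Installation Rebate: 10% of the €172,500 excess over €31,000 is €17,250 ≥ base, so the credit is €0.
Total: €4,400 + €0 = €4,400.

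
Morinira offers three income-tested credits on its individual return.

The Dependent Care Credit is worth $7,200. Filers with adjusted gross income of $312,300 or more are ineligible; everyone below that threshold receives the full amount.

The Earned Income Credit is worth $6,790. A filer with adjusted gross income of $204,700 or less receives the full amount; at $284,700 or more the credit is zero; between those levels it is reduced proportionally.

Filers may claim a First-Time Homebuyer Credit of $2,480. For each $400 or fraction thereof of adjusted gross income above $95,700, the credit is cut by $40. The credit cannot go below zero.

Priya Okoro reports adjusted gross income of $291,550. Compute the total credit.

$7,200

Dependent Care Credit: $291,550 is below the $312,300 cutoff, so the full $7,200 applies.
Earned Income Credit: $291,550 is at or above $284,700, so the credit is $0.
First-Time Homebuyer Credit: income exceeds $95,700 by $195,850 → 490 increments × $40 = $19,600 ≥ base, so the credit is $0.
Total: $7,200 + $0 + $0 = $7,200.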